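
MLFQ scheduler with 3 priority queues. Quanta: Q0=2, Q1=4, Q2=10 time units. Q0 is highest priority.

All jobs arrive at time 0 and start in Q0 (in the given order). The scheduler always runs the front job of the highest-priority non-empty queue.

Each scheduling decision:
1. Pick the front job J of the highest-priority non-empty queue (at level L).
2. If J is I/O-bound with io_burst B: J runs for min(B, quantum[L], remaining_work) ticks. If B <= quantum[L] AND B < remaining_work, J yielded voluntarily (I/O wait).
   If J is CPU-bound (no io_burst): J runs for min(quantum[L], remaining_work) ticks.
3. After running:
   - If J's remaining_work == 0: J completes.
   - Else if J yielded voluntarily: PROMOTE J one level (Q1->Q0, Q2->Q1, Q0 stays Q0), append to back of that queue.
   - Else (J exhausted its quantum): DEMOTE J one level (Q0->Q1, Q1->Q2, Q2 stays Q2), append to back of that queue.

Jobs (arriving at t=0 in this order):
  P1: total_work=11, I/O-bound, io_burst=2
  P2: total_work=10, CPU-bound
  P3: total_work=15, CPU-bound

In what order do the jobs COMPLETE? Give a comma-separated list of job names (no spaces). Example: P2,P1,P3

t=0-2: P1@Q0 runs 2, rem=9, I/O yield, promote→Q0. Q0=[P2,P3,P1] Q1=[] Q2=[]
t=2-4: P2@Q0 runs 2, rem=8, quantum used, demote→Q1. Q0=[P3,P1] Q1=[P2] Q2=[]
t=4-6: P3@Q0 runs 2, rem=13, quantum used, demote→Q1. Q0=[P1] Q1=[P2,P3] Q2=[]
t=6-8: P1@Q0 runs 2, rem=7, I/O yield, promote→Q0. Q0=[P1] Q1=[P2,P3] Q2=[]
t=8-10: P1@Q0 runs 2, rem=5, I/O yield, promote→Q0. Q0=[P1] Q1=[P2,P3] Q2=[]
t=10-12: P1@Q0 runs 2, rem=3, I/O yield, promote→Q0. Q0=[P1] Q1=[P2,P3] Q2=[]
t=12-14: P1@Q0 runs 2, rem=1, I/O yield, promote→Q0. Q0=[P1] Q1=[P2,P3] Q2=[]
t=14-15: P1@Q0 runs 1, rem=0, completes. Q0=[] Q1=[P2,P3] Q2=[]
t=15-19: P2@Q1 runs 4, rem=4, quantum used, demote→Q2. Q0=[] Q1=[P3] Q2=[P2]
t=19-23: P3@Q1 runs 4, rem=9, quantum used, demote→Q2. Q0=[] Q1=[] Q2=[P2,P3]
t=23-27: P2@Q2 runs 4, rem=0, completes. Q0=[] Q1=[] Q2=[P3]
t=27-36: P3@Q2 runs 9, rem=0, completes. Q0=[] Q1=[] Q2=[]

Answer: P1,P2,P3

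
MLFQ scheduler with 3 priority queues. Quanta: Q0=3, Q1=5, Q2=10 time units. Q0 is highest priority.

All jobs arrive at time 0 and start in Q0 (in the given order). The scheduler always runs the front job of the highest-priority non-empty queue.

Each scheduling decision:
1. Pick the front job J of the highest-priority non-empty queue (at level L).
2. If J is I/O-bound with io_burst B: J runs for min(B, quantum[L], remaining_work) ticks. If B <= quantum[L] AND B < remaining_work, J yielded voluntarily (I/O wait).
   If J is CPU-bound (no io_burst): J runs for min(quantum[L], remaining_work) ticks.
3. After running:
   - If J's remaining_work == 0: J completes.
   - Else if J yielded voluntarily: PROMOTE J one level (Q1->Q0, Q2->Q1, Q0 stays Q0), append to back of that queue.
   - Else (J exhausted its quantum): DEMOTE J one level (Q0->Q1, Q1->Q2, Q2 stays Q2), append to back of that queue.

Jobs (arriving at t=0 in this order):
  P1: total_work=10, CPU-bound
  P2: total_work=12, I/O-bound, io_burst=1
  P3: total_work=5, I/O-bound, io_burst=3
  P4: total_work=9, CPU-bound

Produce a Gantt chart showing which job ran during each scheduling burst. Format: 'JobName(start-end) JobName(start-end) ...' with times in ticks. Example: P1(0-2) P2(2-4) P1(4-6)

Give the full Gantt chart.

t=0-3: P1@Q0 runs 3, rem=7, quantum used, demote→Q1. Q0=[P2,P3,P4] Q1=[P1] Q2=[]
t=3-4: P2@Q0 runs 1, rem=11, I/O yield, promote→Q0. Q0=[P3,P4,P2] Q1=[P1] Q2=[]
t=4-7: P3@Q0 runs 3, rem=2, I/O yield, promote→Q0. Q0=[P4,P2,P3] Q1=[P1] Q2=[]
t=7-10: P4@Q0 runs 3, rem=6, quantum used, demote→Q1. Q0=[P2,P3] Q1=[P1,P4] Q2=[]
t=10-11: P2@Q0 runs 1, rem=10, I/O yield, promote→Q0. Q0=[P3,P2] Q1=[P1,P4] Q2=[]
t=11-13: P3@Q0 runs 2, rem=0, completes. Q0=[P2] Q1=[P1,P4] Q2=[]
t=13-14: P2@Q0 runs 1, rem=9, I/O yield, promote→Q0. Q0=[P2] Q1=[P1,P4] Q2=[]
t=14-15: P2@Q0 runs 1, rem=8, I/O yield, promote→Q0. Q0=[P2] Q1=[P1,P4] Q2=[]
t=15-16: P2@Q0 runs 1, rem=7, I/O yield, promote→Q0. Q0=[P2] Q1=[P1,P4] Q2=[]
t=16-17: P2@Q0 runs 1, rem=6, I/O yield, promote→Q0. Q0=[P2] Q1=[P1,P4] Q2=[]
t=17-18: P2@Q0 runs 1, rem=5, I/O yield, promote→Q0. Q0=[P2] Q1=[P1,P4] Q2=[]
t=18-19: P2@Q0 runs 1, rem=4, I/O yield, promote→Q0. Q0=[P2] Q1=[P1,P4] Q2=[]
t=19-20: P2@Q0 runs 1, rem=3, I/O yield, promote→Q0. Q0=[P2] Q1=[P1,P4] Q2=[]
t=20-21: P2@Q0 runs 1, rem=2, I/O yield, promote→Q0. Q0=[P2] Q1=[P1,P4] Q2=[]
t=21-22: P2@Q0 runs 1, rem=1, I/O yield, promote→Q0. Q0=[P2] Q1=[P1,P4] Q2=[]
t=22-23: P2@Q0 runs 1, rem=0, completes. Q0=[] Q1=[P1,P4] Q2=[]
t=23-28: P1@Q1 runs 5, rem=2, quantum used, demote→Q2. Q0=[] Q1=[P4] Q2=[P1]
t=28-33: P4@Q1 runs 5, rem=1, quantum used, demote→Q2. Q0=[] Q1=[] Q2=[P1,P4]
t=33-35: P1@Q2 runs 2, rem=0, completes. Q0=[] Q1=[] Q2=[P4]
t=35-36: P4@Q2 runs 1, rem=0, completes. Q0=[] Q1=[] Q2=[]

Answer: P1(0-3) P2(3-4) P3(4-7) P4(7-10) P2(10-11) P3(11-13) P2(13-14) P2(14-15) P2(15-16) P2(16-17) P2(17-18) P2(18-19) P2(19-20) P2(20-21) P2(21-22) P2(22-23) P1(23-28) P4(28-33) P1(33-35) P4(35-36)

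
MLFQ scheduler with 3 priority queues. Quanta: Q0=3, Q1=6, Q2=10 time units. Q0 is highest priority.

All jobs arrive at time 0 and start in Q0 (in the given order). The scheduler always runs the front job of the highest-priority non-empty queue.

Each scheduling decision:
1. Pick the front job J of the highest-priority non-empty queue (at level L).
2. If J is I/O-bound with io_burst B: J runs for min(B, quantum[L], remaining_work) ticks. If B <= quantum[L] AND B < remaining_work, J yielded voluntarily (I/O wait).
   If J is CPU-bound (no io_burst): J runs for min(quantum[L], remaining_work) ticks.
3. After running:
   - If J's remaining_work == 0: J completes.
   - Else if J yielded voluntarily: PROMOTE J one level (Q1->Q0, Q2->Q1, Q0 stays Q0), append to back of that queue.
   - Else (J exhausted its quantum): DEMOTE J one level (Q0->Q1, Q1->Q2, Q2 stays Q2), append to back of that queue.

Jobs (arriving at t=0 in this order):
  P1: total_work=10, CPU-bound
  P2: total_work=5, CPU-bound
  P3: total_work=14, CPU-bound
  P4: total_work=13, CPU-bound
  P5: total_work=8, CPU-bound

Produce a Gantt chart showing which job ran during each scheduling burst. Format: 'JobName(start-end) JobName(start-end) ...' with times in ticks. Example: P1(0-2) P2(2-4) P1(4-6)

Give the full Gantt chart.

Answer: P1(0-3) P2(3-6) P3(6-9) P4(9-12) P5(12-15) P1(15-21) P2(21-23) P3(23-29) P4(29-35) P5(35-40) P1(40-41) P3(41-46) P4(46-50)

Derivation:
t=0-3: P1@Q0 runs 3, rem=7, quantum used, demote→Q1. Q0=[P2,P3,P4,P5] Q1=[P1] Q2=[]
t=3-6: P2@Q0 runs 3, rem=2, quantum used, demote→Q1. Q0=[P3,P4,P5] Q1=[P1,P2] Q2=[]
t=6-9: P3@Q0 runs 3, rem=11, quantum used, demote→Q1. Q0=[P4,P5] Q1=[P1,P2,P3] Q2=[]
t=9-12: P4@Q0 runs 3, rem=10, quantum used, demote→Q1. Q0=[P5] Q1=[P1,P2,P3,P4] Q2=[]
t=12-15: P5@Q0 runs 3, rem=5, quantum used, demote→Q1. Q0=[] Q1=[P1,P2,P3,P4,P5] Q2=[]
t=15-21: P1@Q1 runs 6, rem=1, quantum used, demote→Q2. Q0=[] Q1=[P2,P3,P4,P5] Q2=[P1]
t=21-23: P2@Q1 runs 2, rem=0, completes. Q0=[] Q1=[P3,P4,P5] Q2=[P1]
t=23-29: P3@Q1 runs 6, rem=5, quantum used, demote→Q2. Q0=[] Q1=[P4,P5] Q2=[P1,P3]
t=29-35: P4@Q1 runs 6, rem=4, quantum used, demote→Q2. Q0=[] Q1=[P5] Q2=[P1,P3,P4]
t=35-40: P5@Q1 runs 5, rem=0, completes. Q0=[] Q1=[] Q2=[P1,P3,P4]
t=40-41: P1@Q2 runs 1, rem=0, completes. Q0=[] Q1=[] Q2=[P3,P4]
t=41-46: P3@Q2 runs 5, rem=0, completes. Q0=[] Q1=[] Q2=[P4]
t=46-50: P4@Q2 runs 4, rem=0, completes. Q0=[] Q1=[] Q2=[]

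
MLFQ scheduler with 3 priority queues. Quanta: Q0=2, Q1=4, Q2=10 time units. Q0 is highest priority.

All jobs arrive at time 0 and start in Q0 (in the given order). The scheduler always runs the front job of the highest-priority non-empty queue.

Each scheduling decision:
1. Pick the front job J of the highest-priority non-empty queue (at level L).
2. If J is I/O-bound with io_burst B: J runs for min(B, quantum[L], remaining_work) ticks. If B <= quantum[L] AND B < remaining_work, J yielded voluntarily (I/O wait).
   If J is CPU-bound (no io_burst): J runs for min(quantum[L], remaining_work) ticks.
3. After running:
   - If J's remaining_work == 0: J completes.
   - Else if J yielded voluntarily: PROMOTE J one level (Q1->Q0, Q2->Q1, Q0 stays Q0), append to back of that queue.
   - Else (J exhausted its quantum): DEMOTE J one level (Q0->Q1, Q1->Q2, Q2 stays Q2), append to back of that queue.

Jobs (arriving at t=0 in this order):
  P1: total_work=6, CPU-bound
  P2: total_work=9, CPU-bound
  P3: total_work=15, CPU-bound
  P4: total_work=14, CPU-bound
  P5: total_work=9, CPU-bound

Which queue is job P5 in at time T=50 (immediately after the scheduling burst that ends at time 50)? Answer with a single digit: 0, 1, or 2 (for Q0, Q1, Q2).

t=0-2: P1@Q0 runs 2, rem=4, quantum used, demote→Q1. Q0=[P2,P3,P4,P5] Q1=[P1] Q2=[]
t=2-4: P2@Q0 runs 2, rem=7, quantum used, demote→Q1. Q0=[P3,P4,P5] Q1=[P1,P2] Q2=[]
t=4-6: P3@Q0 runs 2, rem=13, quantum used, demote→Q1. Q0=[P4,P5] Q1=[P1,P2,P3] Q2=[]
t=6-8: P4@Q0 runs 2, rem=12, quantum used, demote→Q1. Q0=[P5] Q1=[P1,P2,P3,P4] Q2=[]
t=8-10: P5@Q0 runs 2, rem=7, quantum used, demote→Q1. Q0=[] Q1=[P1,P2,P3,P4,P5] Q2=[]
t=10-14: P1@Q1 runs 4, rem=0, completes. Q0=[] Q1=[P2,P3,P4,P5] Q2=[]
t=14-18: P2@Q1 runs 4, rem=3, quantum used, demote→Q2. Q0=[] Q1=[P3,P4,P5] Q2=[P2]
t=18-22: P3@Q1 runs 4, rem=9, quantum used, demote→Q2. Q0=[] Q1=[P4,P5] Q2=[P2,P3]
t=22-26: P4@Q1 runs 4, rem=8, quantum used, demote→Q2. Q0=[] Q1=[P5] Q2=[P2,P3,P4]
t=26-30: P5@Q1 runs 4, rem=3, quantum used, demote→Q2. Q0=[] Q1=[] Q2=[P2,P3,P4,P5]
t=30-33: P2@Q2 runs 3, rem=0, completes. Q0=[] Q1=[] Q2=[P3,P4,P5]
t=33-42: P3@Q2 runs 9, rem=0, completes. Q0=[] Q1=[] Q2=[P4,P5]
t=42-50: P4@Q2 runs 8, rem=0, completes. Q0=[] Q1=[] Q2=[P5]
t=50-53: P5@Q2 runs 3, rem=0, completes. Q0=[] Q1=[] Q2=[]

Answer: 2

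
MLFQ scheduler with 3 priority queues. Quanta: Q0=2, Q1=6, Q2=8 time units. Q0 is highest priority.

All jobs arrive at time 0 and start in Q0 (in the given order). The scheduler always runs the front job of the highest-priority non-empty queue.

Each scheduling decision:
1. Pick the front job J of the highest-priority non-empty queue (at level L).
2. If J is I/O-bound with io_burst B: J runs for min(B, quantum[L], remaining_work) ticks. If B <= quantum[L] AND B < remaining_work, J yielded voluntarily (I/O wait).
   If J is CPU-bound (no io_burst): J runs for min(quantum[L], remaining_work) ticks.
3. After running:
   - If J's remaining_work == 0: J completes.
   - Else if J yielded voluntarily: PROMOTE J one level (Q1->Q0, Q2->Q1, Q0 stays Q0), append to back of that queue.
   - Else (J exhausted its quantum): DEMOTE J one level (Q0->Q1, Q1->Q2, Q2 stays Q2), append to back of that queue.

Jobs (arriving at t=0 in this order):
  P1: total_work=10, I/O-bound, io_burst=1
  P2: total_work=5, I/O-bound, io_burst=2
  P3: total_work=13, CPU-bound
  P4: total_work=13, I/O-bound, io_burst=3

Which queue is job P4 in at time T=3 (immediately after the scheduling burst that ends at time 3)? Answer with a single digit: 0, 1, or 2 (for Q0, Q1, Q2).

t=0-1: P1@Q0 runs 1, rem=9, I/O yield, promote→Q0. Q0=[P2,P3,P4,P1] Q1=[] Q2=[]
t=1-3: P2@Q0 runs 2, rem=3, I/O yield, promote→Q0. Q0=[P3,P4,P1,P2] Q1=[] Q2=[]
t=3-5: P3@Q0 runs 2, rem=11, quantum used, demote→Q1. Q0=[P4,P1,P2] Q1=[P3] Q2=[]
t=5-7: P4@Q0 runs 2, rem=11, quantum used, demote→Q1. Q0=[P1,P2] Q1=[P3,P4] Q2=[]
t=7-8: P1@Q0 runs 1, rem=8, I/O yield, promote→Q0. Q0=[P2,P1] Q1=[P3,P4] Q2=[]
t=8-10: P2@Q0 runs 2, rem=1, I/O yield, promote→Q0. Q0=[P1,P2] Q1=[P3,P4] Q2=[]
t=10-11: P1@Q0 runs 1, rem=7, I/O yield, promote→Q0. Q0=[P2,P1] Q1=[P3,P4] Q2=[]
t=11-12: P2@Q0 runs 1, rem=0, completes. Q0=[P1] Q1=[P3,P4] Q2=[]
t=12-13: P1@Q0 runs 1, rem=6, I/O yield, promote→Q0. Q0=[P1] Q1=[P3,P4] Q2=[]
t=13-14: P1@Q0 runs 1, rem=5, I/O yield, promote→Q0. Q0=[P1] Q1=[P3,P4] Q2=[]
t=14-15: P1@Q0 runs 1, rem=4, I/O yield, promote→Q0. Q0=[P1] Q1=[P3,P4] Q2=[]
t=15-16: P1@Q0 runs 1, rem=3, I/O yield, promote→Q0. Q0=[P1] Q1=[P3,P4] Q2=[]
t=16-17: P1@Q0 runs 1, rem=2, I/O yield, promote→Q0. Q0=[P1] Q1=[P3,P4] Q2=[]
t=17-18: P1@Q0 runs 1, rem=1, I/O yield, promote→Q0. Q0=[P1] Q1=[P3,P4] Q2=[]
t=18-19: P1@Q0 runs 1, rem=0, completes. Q0=[] Q1=[P3,P4] Q2=[]
t=19-25: P3@Q1 runs 6, rem=5, quantum used, demote→Q2. Q0=[] Q1=[P4] Q2=[P3]
t=25-28: P4@Q1 runs 3, rem=8, I/O yield, promote→Q0. Q0=[P4] Q1=[] Q2=[P3]
t=28-30: P4@Q0 runs 2, rem=6, quantum used, demote→Q1. Q0=[] Q1=[P4] Q2=[P3]
t=30-33: P4@Q1 runs 3, rem=3, I/O yield, promote→Q0. Q0=[P4] Q1=[] Q2=[P3]
t=33-35: P4@Q0 runs 2, rem=1, quantum used, demote→Q1. Q0=[] Q1=[P4] Q2=[P3]
t=35-36: P4@Q1 runs 1, rem=0, completes. Q0=[] Q1=[] Q2=[P3]
t=36-41: P3@Q2 runs 5, rem=0, completes. Q0=[] Q1=[] Q2=[]

Answer: 0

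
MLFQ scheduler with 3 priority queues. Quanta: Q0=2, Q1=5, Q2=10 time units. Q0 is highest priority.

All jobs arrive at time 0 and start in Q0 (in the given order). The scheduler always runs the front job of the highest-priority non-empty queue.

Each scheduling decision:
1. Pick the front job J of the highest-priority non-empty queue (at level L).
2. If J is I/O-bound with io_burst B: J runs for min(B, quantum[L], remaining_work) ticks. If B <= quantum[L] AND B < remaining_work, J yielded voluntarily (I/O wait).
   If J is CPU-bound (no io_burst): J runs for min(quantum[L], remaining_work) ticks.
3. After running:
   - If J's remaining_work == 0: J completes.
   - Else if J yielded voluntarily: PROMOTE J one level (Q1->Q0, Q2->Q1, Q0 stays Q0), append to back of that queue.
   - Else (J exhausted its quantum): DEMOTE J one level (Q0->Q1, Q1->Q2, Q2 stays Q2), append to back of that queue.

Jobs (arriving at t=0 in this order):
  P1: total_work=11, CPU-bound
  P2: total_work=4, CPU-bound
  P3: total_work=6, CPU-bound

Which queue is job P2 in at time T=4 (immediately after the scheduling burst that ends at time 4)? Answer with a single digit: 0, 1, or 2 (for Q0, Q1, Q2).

t=0-2: P1@Q0 runs 2, rem=9, quantum used, demote→Q1. Q0=[P2,P3] Q1=[P1] Q2=[]
t=2-4: P2@Q0 runs 2, rem=2, quantum used, demote→Q1. Q0=[P3] Q1=[P1,P2] Q2=[]
t=4-6: P3@Q0 runs 2, rem=4, quantum used, demote→Q1. Q0=[] Q1=[P1,P2,P3] Q2=[]
t=6-11: P1@Q1 runs 5, rem=4, quantum used, demote→Q2. Q0=[] Q1=[P2,P3] Q2=[P1]
t=11-13: P2@Q1 runs 2, rem=0, completes. Q0=[] Q1=[P3] Q2=[P1]
t=13-17: P3@Q1 runs 4, rem=0, completes. Q0=[] Q1=[] Q2=[P1]
t=17-21: P1@Q2 runs 4, rem=0, completes. Q0=[] Q1=[] Q2=[]

Answer: 1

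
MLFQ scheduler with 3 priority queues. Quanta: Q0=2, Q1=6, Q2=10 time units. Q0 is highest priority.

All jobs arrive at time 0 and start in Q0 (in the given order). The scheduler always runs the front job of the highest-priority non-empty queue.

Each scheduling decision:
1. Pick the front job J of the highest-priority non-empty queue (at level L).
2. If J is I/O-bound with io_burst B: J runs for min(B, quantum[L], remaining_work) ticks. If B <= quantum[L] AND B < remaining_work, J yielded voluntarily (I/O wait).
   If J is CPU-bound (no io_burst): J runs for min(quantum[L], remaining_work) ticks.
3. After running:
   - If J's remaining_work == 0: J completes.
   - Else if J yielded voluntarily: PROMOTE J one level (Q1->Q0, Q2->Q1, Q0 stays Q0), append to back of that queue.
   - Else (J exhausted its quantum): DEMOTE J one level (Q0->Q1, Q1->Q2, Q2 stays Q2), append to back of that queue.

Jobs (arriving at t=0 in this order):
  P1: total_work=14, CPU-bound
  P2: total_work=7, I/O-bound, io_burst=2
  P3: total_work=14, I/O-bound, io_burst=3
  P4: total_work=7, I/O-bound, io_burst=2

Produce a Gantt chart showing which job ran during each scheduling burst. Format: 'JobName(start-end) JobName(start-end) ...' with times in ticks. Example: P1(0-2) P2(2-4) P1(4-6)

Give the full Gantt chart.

Answer: P1(0-2) P2(2-4) P3(4-6) P4(6-8) P2(8-10) P4(10-12) P2(12-14) P4(14-16) P2(16-17) P4(17-18) P1(18-24) P3(24-27) P3(27-29) P3(29-32) P3(32-34) P3(34-36) P1(36-42)

Derivation:
t=0-2: P1@Q0 runs 2, rem=12, quantum used, demote→Q1. Q0=[P2,P3,P4] Q1=[P1] Q2=[]
t=2-4: P2@Q0 runs 2, rem=5, I/O yield, promote→Q0. Q0=[P3,P4,P2] Q1=[P1] Q2=[]
t=4-6: P3@Q0 runs 2, rem=12, quantum used, demote→Q1. Q0=[P4,P2] Q1=[P1,P3] Q2=[]
t=6-8: P4@Q0 runs 2, rem=5, I/O yield, promote→Q0. Q0=[P2,P4] Q1=[P1,P3] Q2=[]
t=8-10: P2@Q0 runs 2, rem=3, I/O yield, promote→Q0. Q0=[P4,P2] Q1=[P1,P3] Q2=[]
t=10-12: P4@Q0 runs 2, rem=3, I/O yield, promote→Q0. Q0=[P2,P4] Q1=[P1,P3] Q2=[]
t=12-14: P2@Q0 runs 2, rem=1, I/O yield, promote→Q0. Q0=[P4,P2] Q1=[P1,P3] Q2=[]
t=14-16: P4@Q0 runs 2, rem=1, I/O yield, promote→Q0. Q0=[P2,P4] Q1=[P1,P3] Q2=[]
t=16-17: P2@Q0 runs 1, rem=0, completes. Q0=[P4] Q1=[P1,P3] Q2=[]
t=17-18: P4@Q0 runs 1, rem=0, completes. Q0=[] Q1=[P1,P3] Q2=[]
t=18-24: P1@Q1 runs 6, rem=6, quantum used, demote→Q2. Q0=[] Q1=[P3] Q2=[P1]
t=24-27: P3@Q1 runs 3, rem=9, I/O yield, promote→Q0. Q0=[P3] Q1=[] Q2=[P1]
t=27-29: P3@Q0 runs 2, rem=7, quantum used, demote→Q1. Q0=[] Q1=[P3] Q2=[P1]
t=29-32: P3@Q1 runs 3, rem=4, I/O yield, promote→Q0. Q0=[P3] Q1=[] Q2=[P1]
t=32-34: P3@Q0 runs 2, rem=2, quantum used, demote→Q1. Q0=[] Q1=[P3] Q2=[P1]
t=34-36: P3@Q1 runs 2, rem=0, completes. Q0=[] Q1=[] Q2=[P1]
t=36-42: P1@Q2 runs 6, rem=0, completes. Q0=[] Q1=[] Q2=[]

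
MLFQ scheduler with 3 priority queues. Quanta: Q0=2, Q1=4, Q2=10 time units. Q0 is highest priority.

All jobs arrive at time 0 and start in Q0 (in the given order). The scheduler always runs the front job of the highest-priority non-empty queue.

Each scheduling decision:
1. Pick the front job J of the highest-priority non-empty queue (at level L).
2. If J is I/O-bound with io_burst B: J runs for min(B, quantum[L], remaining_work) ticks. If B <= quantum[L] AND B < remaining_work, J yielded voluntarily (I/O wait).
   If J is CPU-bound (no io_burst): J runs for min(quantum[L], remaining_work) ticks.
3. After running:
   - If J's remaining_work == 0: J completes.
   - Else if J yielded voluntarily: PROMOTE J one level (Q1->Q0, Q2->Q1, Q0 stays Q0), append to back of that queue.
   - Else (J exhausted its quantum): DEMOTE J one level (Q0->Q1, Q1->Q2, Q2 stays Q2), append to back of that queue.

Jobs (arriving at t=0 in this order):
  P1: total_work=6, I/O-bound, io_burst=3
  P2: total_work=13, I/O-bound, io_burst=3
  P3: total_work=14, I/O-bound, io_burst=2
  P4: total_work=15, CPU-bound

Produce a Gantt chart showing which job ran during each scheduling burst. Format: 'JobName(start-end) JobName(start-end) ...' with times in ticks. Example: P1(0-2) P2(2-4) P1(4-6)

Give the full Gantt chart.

Answer: P1(0-2) P2(2-4) P3(4-6) P4(6-8) P3(8-10) P3(10-12) P3(12-14) P3(14-16) P3(16-18) P3(18-20) P1(20-23) P1(23-24) P2(24-27) P2(27-29) P4(29-33) P2(33-36) P2(36-38) P2(38-39) P4(39-48)

Derivation:
t=0-2: P1@Q0 runs 2, rem=4, quantum used, demote→Q1. Q0=[P2,P3,P4] Q1=[P1] Q2=[]
t=2-4: P2@Q0 runs 2, rem=11, quantum used, demote→Q1. Q0=[P3,P4] Q1=[P1,P2] Q2=[]
t=4-6: P3@Q0 runs 2, rem=12, I/O yield, promote→Q0. Q0=[P4,P3] Q1=[P1,P2] Q2=[]
t=6-8: P4@Q0 runs 2, rem=13, quantum used, demote→Q1. Q0=[P3] Q1=[P1,P2,P4] Q2=[]
t=8-10: P3@Q0 runs 2, rem=10, I/O yield, promote→Q0. Q0=[P3] Q1=[P1,P2,P4] Q2=[]
t=10-12: P3@Q0 runs 2, rem=8, I/O yield, promote→Q0. Q0=[P3] Q1=[P1,P2,P4] Q2=[]
t=12-14: P3@Q0 runs 2, rem=6, I/O yield, promote→Q0. Q0=[P3] Q1=[P1,P2,P4] Q2=[]
t=14-16: P3@Q0 runs 2, rem=4, I/O yield, promote→Q0. Q0=[P3] Q1=[P1,P2,P4] Q2=[]
t=16-18: P3@Q0 runs 2, rem=2, I/O yield, promote→Q0. Q0=[P3] Q1=[P1,P2,P4] Q2=[]
t=18-20: P3@Q0 runs 2, rem=0, completes. Q0=[] Q1=[P1,P2,P4] Q2=[]
t=20-23: P1@Q1 runs 3, rem=1, I/O yield, promote→Q0. Q0=[P1] Q1=[P2,P4] Q2=[]
t=23-24: P1@Q0 runs 1, rem=0, completes. Q0=[] Q1=[P2,P4] Q2=[]
t=24-27: P2@Q1 runs 3, rem=8, I/O yield, promote→Q0. Q0=[P2] Q1=[P4] Q2=[]
t=27-29: P2@Q0 runs 2, rem=6, quantum used, demote→Q1. Q0=[] Q1=[P4,P2] Q2=[]
t=29-33: P4@Q1 runs 4, rem=9, quantum used, demote→Q2. Q0=[] Q1=[P2] Q2=[P4]
t=33-36: P2@Q1 runs 3, rem=3, I/O yield, promote→Q0. Q0=[P2] Q1=[] Q2=[P4]
t=36-38: P2@Q0 runs 2, rem=1, quantum used, demote→Q1. Q0=[] Q1=[P2] Q2=[P4]
t=38-39: P2@Q1 runs 1, rem=0, completes. Q0=[] Q1=[] Q2=[P4]
t=39-48: P4@Q2 runs 9, rem=0, completes. Q0=[] Q1=[] Q2=[]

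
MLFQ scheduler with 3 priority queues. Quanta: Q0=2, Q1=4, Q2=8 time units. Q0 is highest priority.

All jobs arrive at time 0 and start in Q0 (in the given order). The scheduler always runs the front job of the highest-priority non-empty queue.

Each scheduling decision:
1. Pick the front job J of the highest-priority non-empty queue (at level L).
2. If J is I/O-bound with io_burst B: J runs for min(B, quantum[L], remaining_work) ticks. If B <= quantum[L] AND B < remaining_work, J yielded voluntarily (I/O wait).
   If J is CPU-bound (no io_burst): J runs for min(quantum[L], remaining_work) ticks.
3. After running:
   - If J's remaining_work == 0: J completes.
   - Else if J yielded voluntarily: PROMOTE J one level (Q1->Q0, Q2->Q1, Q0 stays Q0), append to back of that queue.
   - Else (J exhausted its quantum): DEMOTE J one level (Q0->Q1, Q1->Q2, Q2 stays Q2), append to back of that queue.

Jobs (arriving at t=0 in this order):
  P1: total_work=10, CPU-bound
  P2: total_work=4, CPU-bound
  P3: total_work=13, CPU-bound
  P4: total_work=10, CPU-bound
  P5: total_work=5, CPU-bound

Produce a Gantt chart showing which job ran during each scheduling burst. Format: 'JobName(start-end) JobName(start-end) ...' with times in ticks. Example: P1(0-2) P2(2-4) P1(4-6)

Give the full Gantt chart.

Answer: P1(0-2) P2(2-4) P3(4-6) P4(6-8) P5(8-10) P1(10-14) P2(14-16) P3(16-20) P4(20-24) P5(24-27) P1(27-31) P3(31-38) P4(38-42)

Derivation:
t=0-2: P1@Q0 runs 2, rem=8, quantum used, demote→Q1. Q0=[P2,P3,P4,P5] Q1=[P1] Q2=[]
t=2-4: P2@Q0 runs 2, rem=2, quantum used, demote→Q1. Q0=[P3,P4,P5] Q1=[P1,P2] Q2=[]
t=4-6: P3@Q0 runs 2, rem=11, quantum used, demote→Q1. Q0=[P4,P5] Q1=[P1,P2,P3] Q2=[]
t=6-8: P4@Q0 runs 2, rem=8, quantum used, demote→Q1. Q0=[P5] Q1=[P1,P2,P3,P4] Q2=[]
t=8-10: P5@Q0 runs 2, rem=3, quantum used, demote→Q1. Q0=[] Q1=[P1,P2,P3,P4,P5] Q2=[]
t=10-14: P1@Q1 runs 4, rem=4, quantum used, demote→Q2. Q0=[] Q1=[P2,P3,P4,P5] Q2=[P1]
t=14-16: P2@Q1 runs 2, rem=0, completes. Q0=[] Q1=[P3,P4,P5] Q2=[P1]
t=16-20: P3@Q1 runs 4, rem=7, quantum used, demote→Q2. Q0=[] Q1=[P4,P5] Q2=[P1,P3]
t=20-24: P4@Q1 runs 4, rem=4, quantum used, demote→Q2. Q0=[] Q1=[P5] Q2=[P1,P3,P4]
t=24-27: P5@Q1 runs 3, rem=0, completes. Q0=[] Q1=[] Q2=[P1,P3,P4]
t=27-31: P1@Q2 runs 4, rem=0, completes. Q0=[] Q1=[] Q2=[P3,P4]
t=31-38: P3@Q2 runs 7, rem=0, completes. Q0=[] Q1=[] Q2=[P4]
t=38-42: P4@Q2 runs 4, rem=0, completes. Q0=[] Q1=[] Q2=[]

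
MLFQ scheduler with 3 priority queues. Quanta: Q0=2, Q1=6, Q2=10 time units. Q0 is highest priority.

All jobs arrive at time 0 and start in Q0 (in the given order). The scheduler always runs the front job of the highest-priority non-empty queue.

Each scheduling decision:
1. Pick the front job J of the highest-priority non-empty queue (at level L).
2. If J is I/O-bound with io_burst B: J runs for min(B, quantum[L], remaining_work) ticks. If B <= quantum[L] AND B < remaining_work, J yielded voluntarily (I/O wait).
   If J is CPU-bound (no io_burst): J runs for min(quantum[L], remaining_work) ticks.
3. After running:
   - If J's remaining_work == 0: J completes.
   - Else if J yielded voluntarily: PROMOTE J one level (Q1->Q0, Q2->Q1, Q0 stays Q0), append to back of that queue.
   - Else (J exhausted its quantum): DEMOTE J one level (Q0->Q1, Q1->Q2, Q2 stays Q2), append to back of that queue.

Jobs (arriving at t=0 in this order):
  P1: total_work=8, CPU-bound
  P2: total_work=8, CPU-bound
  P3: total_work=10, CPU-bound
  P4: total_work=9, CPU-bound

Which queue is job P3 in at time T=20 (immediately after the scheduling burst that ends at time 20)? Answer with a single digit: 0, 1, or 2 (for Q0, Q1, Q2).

t=0-2: P1@Q0 runs 2, rem=6, quantum used, demote→Q1. Q0=[P2,P3,P4] Q1=[P1] Q2=[]
t=2-4: P2@Q0 runs 2, rem=6, quantum used, demote→Q1. Q0=[P3,P4] Q1=[P1,P2] Q2=[]
t=4-6: P3@Q0 runs 2, rem=8, quantum used, demote→Q1. Q0=[P4] Q1=[P1,P2,P3] Q2=[]
t=6-8: P4@Q0 runs 2, rem=7, quantum used, demote→Q1. Q0=[] Q1=[P1,P2,P3,P4] Q2=[]
t=8-14: P1@Q1 runs 6, rem=0, completes. Q0=[] Q1=[P2,P3,P4] Q2=[]
t=14-20: P2@Q1 runs 6, rem=0, completes. Q0=[] Q1=[P3,P4] Q2=[]
t=20-26: P3@Q1 runs 6, rem=2, quantum used, demote→Q2. Q0=[] Q1=[P4] Q2=[P3]
t=26-32: P4@Q1 runs 6, rem=1, quantum used, demote→Q2. Q0=[] Q1=[] Q2=[P3,P4]
t=32-34: P3@Q2 runs 2, rem=0, completes. Q0=[] Q1=[] Q2=[P4]
t=34-35: P4@Q2 runs 1, rem=0, completes. Q0=[] Q1=[] Q2=[]

Answer: 1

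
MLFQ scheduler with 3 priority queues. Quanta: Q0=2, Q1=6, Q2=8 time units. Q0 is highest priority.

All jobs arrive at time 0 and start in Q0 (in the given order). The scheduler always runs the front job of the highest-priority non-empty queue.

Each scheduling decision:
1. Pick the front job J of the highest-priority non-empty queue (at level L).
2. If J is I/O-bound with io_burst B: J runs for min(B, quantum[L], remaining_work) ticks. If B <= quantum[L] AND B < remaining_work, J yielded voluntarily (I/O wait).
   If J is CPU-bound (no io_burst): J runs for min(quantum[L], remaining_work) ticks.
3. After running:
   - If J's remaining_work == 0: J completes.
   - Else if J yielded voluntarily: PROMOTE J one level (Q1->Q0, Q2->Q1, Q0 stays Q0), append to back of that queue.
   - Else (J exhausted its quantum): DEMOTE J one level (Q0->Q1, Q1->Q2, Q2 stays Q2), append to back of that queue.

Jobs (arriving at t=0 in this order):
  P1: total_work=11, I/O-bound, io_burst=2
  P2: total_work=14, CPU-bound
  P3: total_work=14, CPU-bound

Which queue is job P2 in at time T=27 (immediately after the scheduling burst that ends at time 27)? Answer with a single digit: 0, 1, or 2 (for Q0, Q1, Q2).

t=0-2: P1@Q0 runs 2, rem=9, I/O yield, promote→Q0. Q0=[P2,P3,P1] Q1=[] Q2=[]
t=2-4: P2@Q0 runs 2, rem=12, quantum used, demote→Q1. Q0=[P3,P1] Q1=[P2] Q2=[]
t=4-6: P3@Q0 runs 2, rem=12, quantum used, demote→Q1. Q0=[P1] Q1=[P2,P3] Q2=[]
t=6-8: P1@Q0 runs 2, rem=7, I/O yield, promote→Q0. Q0=[P1] Q1=[P2,P3] Q2=[]
t=8-10: P1@Q0 runs 2, rem=5, I/O yield, promote→Q0. Q0=[P1] Q1=[P2,P3] Q2=[]
t=10-12: P1@Q0 runs 2, rem=3, I/O yield, promote→Q0. Q0=[P1] Q1=[P2,P3] Q2=[]
t=12-14: P1@Q0 runs 2, rem=1, I/O yield, promote→Q0. Q0=[P1] Q1=[P2,P3] Q2=[]
t=14-15: P1@Q0 runs 1, rem=0, completes. Q0=[] Q1=[P2,P3] Q2=[]
t=15-21: P2@Q1 runs 6, rem=6, quantum used, demote→Q2. Q0=[] Q1=[P3] Q2=[P2]
t=21-27: P3@Q1 runs 6, rem=6, quantum used, demote→Q2. Q0=[] Q1=[] Q2=[P2,P3]
t=27-33: P2@Q2 runs 6, rem=0, completes. Q0=[] Q1=[] Q2=[P3]
t=33-39: P3@Q2 runs 6, rem=0, completes. Q0=[] Q1=[] Q2=[]

Answer: 2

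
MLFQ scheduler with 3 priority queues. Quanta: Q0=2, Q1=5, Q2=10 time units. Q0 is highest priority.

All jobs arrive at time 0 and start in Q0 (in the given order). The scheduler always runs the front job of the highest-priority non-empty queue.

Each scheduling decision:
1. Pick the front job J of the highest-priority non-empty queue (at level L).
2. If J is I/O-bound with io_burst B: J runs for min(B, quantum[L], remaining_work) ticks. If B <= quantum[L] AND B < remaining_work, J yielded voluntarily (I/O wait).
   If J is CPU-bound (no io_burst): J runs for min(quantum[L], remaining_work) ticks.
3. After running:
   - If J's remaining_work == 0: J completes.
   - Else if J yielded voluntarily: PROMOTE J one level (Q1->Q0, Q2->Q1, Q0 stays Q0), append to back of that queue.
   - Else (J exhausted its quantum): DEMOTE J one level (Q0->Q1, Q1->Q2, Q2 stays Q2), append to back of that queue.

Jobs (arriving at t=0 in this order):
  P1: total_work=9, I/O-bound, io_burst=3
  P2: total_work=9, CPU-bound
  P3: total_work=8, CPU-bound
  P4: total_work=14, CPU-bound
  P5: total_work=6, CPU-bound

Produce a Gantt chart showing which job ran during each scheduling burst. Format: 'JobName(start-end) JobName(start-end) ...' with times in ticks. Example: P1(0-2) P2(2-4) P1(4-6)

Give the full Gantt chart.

t=0-2: P1@Q0 runs 2, rem=7, quantum used, demote→Q1. Q0=[P2,P3,P4,P5] Q1=[P1] Q2=[]
t=2-4: P2@Q0 runs 2, rem=7, quantum used, demote→Q1. Q0=[P3,P4,P5] Q1=[P1,P2] Q2=[]
t=4-6: P3@Q0 runs 2, rem=6, quantum used, demote→Q1. Q0=[P4,P5] Q1=[P1,P2,P3] Q2=[]
t=6-8: P4@Q0 runs 2, rem=12, quantum used, demote→Q1. Q0=[P5] Q1=[P1,P2,P3,P4] Q2=[]
t=8-10: P5@Q0 runs 2, rem=4, quantum used, demote→Q1. Q0=[] Q1=[P1,P2,P3,P4,P5] Q2=[]
t=10-13: P1@Q1 runs 3, rem=4, I/O yield, promote→Q0. Q0=[P1] Q1=[P2,P3,P4,P5] Q2=[]
t=13-15: P1@Q0 runs 2, rem=2, quantum used, demote→Q1. Q0=[] Q1=[P2,P3,P4,P5,P1] Q2=[]
t=15-20: P2@Q1 runs 5, rem=2, quantum used, demote→Q2. Q0=[] Q1=[P3,P4,P5,P1] Q2=[P2]
t=20-25: P3@Q1 runs 5, rem=1, quantum used, demote→Q2. Q0=[] Q1=[P4,P5,P1] Q2=[P2,P3]
t=25-30: P4@Q1 runs 5, rem=7, quantum used, demote→Q2. Q0=[] Q1=[P5,P1] Q2=[P2,P3,P4]
t=30-34: P5@Q1 runs 4, rem=0, completes. Q0=[] Q1=[P1] Q2=[P2,P3,P4]
t=34-36: P1@Q1 runs 2, rem=0, completes. Q0=[] Q1=[] Q2=[P2,P3,P4]
t=36-38: P2@Q2 runs 2, rem=0, completes. Q0=[] Q1=[] Q2=[P3,P4]
t=38-39: P3@Q2 runs 1, rem=0, completes. Q0=[] Q1=[] Q2=[P4]
t=39-46: P4@Q2 runs 7, rem=0, completes. Q0=[] Q1=[] Q2=[]

Answer: P1(0-2) P2(2-4) P3(4-6) P4(6-8) P5(8-10) P1(10-13) P1(13-15) P2(15-20) P3(20-25) P4(25-30) P5(30-34) P1(34-36) P2(36-38) P3(38-39) P4(39-46)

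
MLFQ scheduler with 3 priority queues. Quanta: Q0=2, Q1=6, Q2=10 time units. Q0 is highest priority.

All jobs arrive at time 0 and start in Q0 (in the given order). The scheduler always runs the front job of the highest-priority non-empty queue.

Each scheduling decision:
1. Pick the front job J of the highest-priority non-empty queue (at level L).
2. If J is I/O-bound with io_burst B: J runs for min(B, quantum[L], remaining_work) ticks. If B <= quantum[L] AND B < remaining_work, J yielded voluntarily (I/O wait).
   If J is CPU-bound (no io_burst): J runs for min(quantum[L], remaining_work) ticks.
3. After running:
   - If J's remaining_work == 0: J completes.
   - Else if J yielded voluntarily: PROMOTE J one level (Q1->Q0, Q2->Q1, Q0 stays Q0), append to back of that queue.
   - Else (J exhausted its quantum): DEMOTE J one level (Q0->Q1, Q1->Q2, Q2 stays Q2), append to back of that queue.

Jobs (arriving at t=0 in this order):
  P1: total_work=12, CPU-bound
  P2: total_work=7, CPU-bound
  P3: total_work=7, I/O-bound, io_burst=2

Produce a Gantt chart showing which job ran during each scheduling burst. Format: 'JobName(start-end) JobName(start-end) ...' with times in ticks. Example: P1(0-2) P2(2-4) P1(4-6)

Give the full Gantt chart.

Answer: P1(0-2) P2(2-4) P3(4-6) P3(6-8) P3(8-10) P3(10-11) P1(11-17) P2(17-22) P1(22-26)

Derivation:
t=0-2: P1@Q0 runs 2, rem=10, quantum used, demote→Q1. Q0=[P2,P3] Q1=[P1] Q2=[]
t=2-4: P2@Q0 runs 2, rem=5, quantum used, demote→Q1. Q0=[P3] Q1=[P1,P2] Q2=[]
t=4-6: P3@Q0 runs 2, rem=5, I/O yield, promote→Q0. Q0=[P3] Q1=[P1,P2] Q2=[]
t=6-8: P3@Q0 runs 2, rem=3, I/O yield, promote→Q0. Q0=[P3] Q1=[P1,P2] Q2=[]
t=8-10: P3@Q0 runs 2, rem=1, I/O yield, promote→Q0. Q0=[P3] Q1=[P1,P2] Q2=[]
t=10-11: P3@Q0 runs 1, rem=0, completes. Q0=[] Q1=[P1,P2] Q2=[]
t=11-17: P1@Q1 runs 6, rem=4, quantum used, demote→Q2. Q0=[] Q1=[P2] Q2=[P1]
t=17-22: P2@Q1 runs 5, rem=0, completes. Q0=[] Q1=[] Q2=[P1]
t=22-26: P1@Q2 runs 4, rem=0, completes. Q0=[] Q1=[] Q2=[]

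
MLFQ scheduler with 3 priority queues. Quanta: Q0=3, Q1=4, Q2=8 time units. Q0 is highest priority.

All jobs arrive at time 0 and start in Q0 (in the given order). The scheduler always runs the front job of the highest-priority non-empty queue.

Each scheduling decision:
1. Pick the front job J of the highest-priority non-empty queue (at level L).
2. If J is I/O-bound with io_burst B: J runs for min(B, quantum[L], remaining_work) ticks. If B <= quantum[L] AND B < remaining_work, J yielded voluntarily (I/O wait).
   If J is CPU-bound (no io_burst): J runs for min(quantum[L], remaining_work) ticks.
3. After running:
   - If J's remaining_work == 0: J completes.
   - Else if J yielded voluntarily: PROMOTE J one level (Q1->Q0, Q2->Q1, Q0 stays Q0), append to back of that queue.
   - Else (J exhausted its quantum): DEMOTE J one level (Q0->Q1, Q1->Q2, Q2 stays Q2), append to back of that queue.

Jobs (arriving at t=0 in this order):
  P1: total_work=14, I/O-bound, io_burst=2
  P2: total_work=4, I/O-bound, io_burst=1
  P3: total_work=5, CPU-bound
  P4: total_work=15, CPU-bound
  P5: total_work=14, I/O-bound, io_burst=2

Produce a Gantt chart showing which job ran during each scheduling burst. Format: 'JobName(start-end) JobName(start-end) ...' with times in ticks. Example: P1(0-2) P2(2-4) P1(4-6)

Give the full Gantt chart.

t=0-2: P1@Q0 runs 2, rem=12, I/O yield, promote→Q0. Q0=[P2,P3,P4,P5,P1] Q1=[] Q2=[]
t=2-3: P2@Q0 runs 1, rem=3, I/O yield, promote→Q0. Q0=[P3,P4,P5,P1,P2] Q1=[] Q2=[]
t=3-6: P3@Q0 runs 3, rem=2, quantum used, demote→Q1. Q0=[P4,P5,P1,P2] Q1=[P3] Q2=[]
t=6-9: P4@Q0 runs 3, rem=12, quantum used, demote→Q1. Q0=[P5,P1,P2] Q1=[P3,P4] Q2=[]
t=9-11: P5@Q0 runs 2, rem=12, I/O yield, promote→Q0. Q0=[P1,P2,P5] Q1=[P3,P4] Q2=[]
t=11-13: P1@Q0 runs 2, rem=10, I/O yield, promote→Q0. Q0=[P2,P5,P1] Q1=[P3,P4] Q2=[]
t=13-14: P2@Q0 runs 1, rem=2, I/O yield, promote→Q0. Q0=[P5,P1,P2] Q1=[P3,P4] Q2=[]
t=14-16: P5@Q0 runs 2, rem=10, I/O yield, promote→Q0. Q0=[P1,P2,P5] Q1=[P3,P4] Q2=[]
t=16-18: P1@Q0 runs 2, rem=8, I/O yield, promote→Q0. Q0=[P2,P5,P1] Q1=[P3,P4] Q2=[]
t=18-19: P2@Q0 runs 1, rem=1, I/O yield, promote→Q0. Q0=[P5,P1,P2] Q1=[P3,P4] Q2=[]
t=19-21: P5@Q0 runs 2, rem=8, I/O yield, promote→Q0. Q0=[P1,P2,P5] Q1=[P3,P4] Q2=[]
t=21-23: P1@Q0 runs 2, rem=6, I/O yield, promote→Q0. Q0=[P2,P5,P1] Q1=[P3,P4] Q2=[]
t=23-24: P2@Q0 runs 1, rem=0, completes. Q0=[P5,P1] Q1=[P3,P4] Q2=[]
t=24-26: P5@Q0 runs 2, rem=6, I/O yield, promote→Q0. Q0=[P1,P5] Q1=[P3,P4] Q2=[]
t=26-28: P1@Q0 runs 2, rem=4, I/O yield, promote→Q0. Q0=[P5,P1] Q1=[P3,P4] Q2=[]
t=28-30: P5@Q0 runs 2, rem=4, I/O yield, promote→Q0. Q0=[P1,P5] Q1=[P3,P4] Q2=[]
t=30-32: P1@Q0 runs 2, rem=2, I/O yield, promote→Q0. Q0=[P5,P1] Q1=[P3,P4] Q2=[]
t=32-34: P5@Q0 runs 2, rem=2, I/O yield, promote→Q0. Q0=[P1,P5] Q1=[P3,P4] Q2=[]
t=34-36: P1@Q0 runs 2, rem=0, completes. Q0=[P5] Q1=[P3,P4] Q2=[]
t=36-38: P5@Q0 runs 2, rem=0, completes. Q0=[] Q1=[P3,P4] Q2=[]
t=38-40: P3@Q1 runs 2, rem=0, completes. Q0=[] Q1=[P4] Q2=[]
t=40-44: P4@Q1 runs 4, rem=8, quantum used, demote→Q2. Q0=[] Q1=[] Q2=[P4]
t=44-52: P4@Q2 runs 8, rem=0, completes. Q0=[] Q1=[] Q2=[]

Answer: P1(0-2) P2(2-3) P3(3-6) P4(6-9) P5(9-11) P1(11-13) P2(13-14) P5(14-16) P1(16-18) P2(18-19) P5(19-21) P1(21-23) P2(23-24) P5(24-26) P1(26-28) P5(28-30) P1(30-32) P5(32-34) P1(34-36) P5(36-38) P3(38-40) P4(40-44) P4(44-52)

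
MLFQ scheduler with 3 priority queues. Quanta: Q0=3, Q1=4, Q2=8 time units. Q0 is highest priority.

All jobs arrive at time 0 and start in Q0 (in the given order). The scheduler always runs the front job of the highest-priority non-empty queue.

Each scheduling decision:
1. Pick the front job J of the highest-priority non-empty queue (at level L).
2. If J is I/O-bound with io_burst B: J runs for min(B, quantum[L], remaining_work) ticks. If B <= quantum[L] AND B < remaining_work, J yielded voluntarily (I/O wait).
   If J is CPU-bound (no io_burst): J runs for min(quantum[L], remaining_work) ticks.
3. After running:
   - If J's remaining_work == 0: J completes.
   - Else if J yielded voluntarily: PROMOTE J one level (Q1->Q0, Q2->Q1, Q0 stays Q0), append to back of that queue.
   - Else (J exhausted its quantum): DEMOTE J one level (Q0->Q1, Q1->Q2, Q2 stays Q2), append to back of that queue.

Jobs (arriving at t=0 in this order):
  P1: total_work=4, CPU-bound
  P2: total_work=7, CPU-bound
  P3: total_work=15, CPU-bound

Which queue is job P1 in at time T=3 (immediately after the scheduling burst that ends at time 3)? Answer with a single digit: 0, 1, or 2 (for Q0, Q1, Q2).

t=0-3: P1@Q0 runs 3, rem=1, quantum used, demote→Q1. Q0=[P2,P3] Q1=[P1] Q2=[]
t=3-6: P2@Q0 runs 3, rem=4, quantum used, demote→Q1. Q0=[P3] Q1=[P1,P2] Q2=[]
t=6-9: P3@Q0 runs 3, rem=12, quantum used, demote→Q1. Q0=[] Q1=[P1,P2,P3] Q2=[]
t=9-10: P1@Q1 runs 1, rem=0, completes. Q0=[] Q1=[P2,P3] Q2=[]
t=10-14: P2@Q1 runs 4, rem=0, completes. Q0=[] Q1=[P3] Q2=[]
t=14-18: P3@Q1 runs 4, rem=8, quantum used, demote→Q2. Q0=[] Q1=[] Q2=[P3]
t=18-26: P3@Q2 runs 8, rem=0, completes. Q0=[] Q1=[] Q2=[]

Answer: 1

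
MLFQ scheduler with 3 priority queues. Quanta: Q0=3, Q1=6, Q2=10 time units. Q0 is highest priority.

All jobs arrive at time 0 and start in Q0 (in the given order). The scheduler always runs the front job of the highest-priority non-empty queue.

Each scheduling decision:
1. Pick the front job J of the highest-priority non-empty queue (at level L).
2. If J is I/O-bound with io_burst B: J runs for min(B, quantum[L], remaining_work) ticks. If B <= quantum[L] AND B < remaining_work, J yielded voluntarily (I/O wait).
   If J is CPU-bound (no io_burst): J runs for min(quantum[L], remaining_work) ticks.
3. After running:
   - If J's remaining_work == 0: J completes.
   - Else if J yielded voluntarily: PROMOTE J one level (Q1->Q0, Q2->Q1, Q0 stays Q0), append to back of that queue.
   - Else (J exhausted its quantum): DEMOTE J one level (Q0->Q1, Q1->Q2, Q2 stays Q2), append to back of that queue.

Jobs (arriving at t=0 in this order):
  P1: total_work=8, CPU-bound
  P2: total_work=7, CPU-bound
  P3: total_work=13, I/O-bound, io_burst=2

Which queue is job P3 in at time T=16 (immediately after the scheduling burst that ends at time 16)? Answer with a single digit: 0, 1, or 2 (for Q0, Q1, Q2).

t=0-3: P1@Q0 runs 3, rem=5, quantum used, demote→Q1. Q0=[P2,P3] Q1=[P1] Q2=[]
t=3-6: P2@Q0 runs 3, rem=4, quantum used, demote→Q1. Q0=[P3] Q1=[P1,P2] Q2=[]
t=6-8: P3@Q0 runs 2, rem=11, I/O yield, promote→Q0. Q0=[P3] Q1=[P1,P2] Q2=[]
t=8-10: P3@Q0 runs 2, rem=9, I/O yield, promote→Q0. Q0=[P3] Q1=[P1,P2] Q2=[]
t=10-12: P3@Q0 runs 2, rem=7, I/O yield, promote→Q0. Q0=[P3] Q1=[P1,P2] Q2=[]
t=12-14: P3@Q0 runs 2, rem=5, I/O yield, promote→Q0. Q0=[P3] Q1=[P1,P2] Q2=[]
t=14-16: P3@Q0 runs 2, rem=3, I/O yield, promote→Q0. Q0=[P3] Q1=[P1,P2] Q2=[]
t=16-18: P3@Q0 runs 2, rem=1, I/O yield, promote→Q0. Q0=[P3] Q1=[P1,P2] Q2=[]
t=18-19: P3@Q0 runs 1, rem=0, completes. Q0=[] Q1=[P1,P2] Q2=[]
t=19-24: P1@Q1 runs 5, rem=0, completes. Q0=[] Q1=[P2] Q2=[]
t=24-28: P2@Q1 runs 4, rem=0, completes. Q0=[] Q1=[] Q2=[]

Answer: 0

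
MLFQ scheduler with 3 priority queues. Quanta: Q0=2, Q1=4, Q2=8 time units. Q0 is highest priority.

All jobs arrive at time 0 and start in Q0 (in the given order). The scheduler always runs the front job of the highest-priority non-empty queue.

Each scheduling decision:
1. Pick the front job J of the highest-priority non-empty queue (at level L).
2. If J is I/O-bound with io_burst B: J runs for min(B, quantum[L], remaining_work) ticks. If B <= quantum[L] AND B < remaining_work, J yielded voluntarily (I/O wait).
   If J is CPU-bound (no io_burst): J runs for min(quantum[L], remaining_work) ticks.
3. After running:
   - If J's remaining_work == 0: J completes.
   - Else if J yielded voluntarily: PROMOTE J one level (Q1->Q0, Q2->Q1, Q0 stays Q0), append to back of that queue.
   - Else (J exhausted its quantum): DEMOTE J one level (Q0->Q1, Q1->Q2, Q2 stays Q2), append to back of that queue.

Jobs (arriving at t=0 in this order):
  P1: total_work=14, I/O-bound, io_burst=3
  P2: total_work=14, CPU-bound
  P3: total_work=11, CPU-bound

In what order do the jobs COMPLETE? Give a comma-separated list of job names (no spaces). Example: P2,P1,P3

t=0-2: P1@Q0 runs 2, rem=12, quantum used, demote→Q1. Q0=[P2,P3] Q1=[P1] Q2=[]
t=2-4: P2@Q0 runs 2, rem=12, quantum used, demote→Q1. Q0=[P3] Q1=[P1,P2] Q2=[]
t=4-6: P3@Q0 runs 2, rem=9, quantum used, demote→Q1. Q0=[] Q1=[P1,P2,P3] Q2=[]
t=6-9: P1@Q1 runs 3, rem=9, I/O yield, promote→Q0. Q0=[P1] Q1=[P2,P3] Q2=[]
t=9-11: P1@Q0 runs 2, rem=7, quantum used, demote→Q1. Q0=[] Q1=[P2,P3,P1] Q2=[]
t=11-15: P2@Q1 runs 4, rem=8, quantum used, demote→Q2. Q0=[] Q1=[P3,P1] Q2=[P2]
t=15-19: P3@Q1 runs 4, rem=5, quantum used, demote→Q2. Q0=[] Q1=[P1] Q2=[P2,P3]
t=19-22: P1@Q1 runs 3, rem=4, I/O yield, promote→Q0. Q0=[P1] Q1=[] Q2=[P2,P3]
t=22-24: P1@Q0 runs 2, rem=2, quantum used, demote→Q1. Q0=[] Q1=[P1] Q2=[P2,P3]
t=24-26: P1@Q1 runs 2, rem=0, completes. Q0=[] Q1=[] Q2=[P2,P3]
t=26-34: P2@Q2 runs 8, rem=0, completes. Q0=[] Q1=[] Q2=[P3]
t=34-39: P3@Q2 runs 5, rem=0, completes. Q0=[] Q1=[] Q2=[]

Answer: P1,P2,P3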